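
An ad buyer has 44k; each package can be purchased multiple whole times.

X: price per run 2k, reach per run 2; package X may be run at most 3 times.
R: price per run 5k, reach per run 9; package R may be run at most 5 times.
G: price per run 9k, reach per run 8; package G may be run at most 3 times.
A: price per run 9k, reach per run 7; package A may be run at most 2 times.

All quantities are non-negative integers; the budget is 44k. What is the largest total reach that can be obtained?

Take 5×R and 2×G: price 43 ≤ 44, reach 5·9 + 2·8 = 61.
R has the best ratio (9/5) and is taken to its limit of 5; remaining capacity is filled optimally with the others.

61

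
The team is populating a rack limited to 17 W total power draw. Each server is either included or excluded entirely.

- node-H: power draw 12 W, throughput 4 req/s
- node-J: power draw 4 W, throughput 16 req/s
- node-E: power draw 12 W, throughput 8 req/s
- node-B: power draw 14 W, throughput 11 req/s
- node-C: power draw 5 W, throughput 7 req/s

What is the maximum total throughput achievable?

Allowing fractional choices, the relaxed optimum would be about 29.3, but servers are indivisible.
node-J + node-C: power draw 4 + 5 = 9 ≤ 17, throughput 16 + 7 = 23.
node-J + node-E: power draw 4 + 12 = 16 ≤ 17, throughput 16 + 8 = 24.
node-H + node-J: power draw 12 + 4 = 16 ≤ 17, throughput 4 + 16 = 20.
Best is node-J and node-E with total throughput 24.

24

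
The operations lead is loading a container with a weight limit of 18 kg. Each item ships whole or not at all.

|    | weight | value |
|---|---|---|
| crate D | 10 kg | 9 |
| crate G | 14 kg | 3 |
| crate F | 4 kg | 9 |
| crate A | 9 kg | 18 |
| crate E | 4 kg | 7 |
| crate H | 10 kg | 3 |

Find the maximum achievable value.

34

Treat it as a binary knapsack problem.
Take crate F, crate A, and crate E: weight 4 + 9 + 4 = 17 ≤ 18, value 9 + 18 + 7 = 34.
No other feasible combination does better.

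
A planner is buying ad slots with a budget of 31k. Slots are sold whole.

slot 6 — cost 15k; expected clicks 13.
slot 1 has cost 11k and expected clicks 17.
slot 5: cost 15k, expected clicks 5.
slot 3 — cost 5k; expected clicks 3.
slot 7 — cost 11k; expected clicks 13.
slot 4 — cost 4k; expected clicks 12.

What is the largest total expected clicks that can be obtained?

45

slot 1 + slot 7 + slot 4: cost 11 + 11 + 4 = 26 ≤ 31, expected clicks 17 + 13 + 12 = 42.
slot 1 + slot 3 + slot 7 + slot 4: cost 11 + 5 + 11 + 4 = 31 ≤ 31, expected clicks 17 + 3 + 13 + 12 = 45.
slot 6 + slot 1 + slot 4: cost 15 + 11 + 4 = 30 ≤ 31, expected clicks 13 + 17 + 12 = 42.
Best is slot 1, slot 3, slot 7, and slot 4 with total expected clicks 45.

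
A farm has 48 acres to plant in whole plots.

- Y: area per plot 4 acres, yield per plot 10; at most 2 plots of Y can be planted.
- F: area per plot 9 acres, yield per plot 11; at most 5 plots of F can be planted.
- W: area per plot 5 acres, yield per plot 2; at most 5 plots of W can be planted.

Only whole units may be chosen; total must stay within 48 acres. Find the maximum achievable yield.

64

2×Y and 4×F: area 44 ≤ 48, yield 2·10 + 4·11 = 64.
2×Y, 3×F, and 2×W: area 45 ≤ 48, yield 2·10 + 3·11 + 2·2 = 57.
Best is 64.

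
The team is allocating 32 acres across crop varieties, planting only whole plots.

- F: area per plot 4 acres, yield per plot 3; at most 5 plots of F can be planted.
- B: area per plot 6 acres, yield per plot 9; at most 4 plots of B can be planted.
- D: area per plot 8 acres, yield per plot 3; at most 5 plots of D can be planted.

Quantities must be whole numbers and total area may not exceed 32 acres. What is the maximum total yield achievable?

42

This is a bounded integer knapsack.
Take 2×F and 4×B: area 32 ≤ 32, yield 2·3 + 4·9 = 42.
B has the best ratio (9/6) and is taken to its limit of 4; remaining capacity is filled optimally with the others.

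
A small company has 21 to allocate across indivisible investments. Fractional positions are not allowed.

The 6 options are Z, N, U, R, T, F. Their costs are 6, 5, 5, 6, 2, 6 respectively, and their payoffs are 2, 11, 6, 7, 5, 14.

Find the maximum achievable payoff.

37

Allowing fractional choices, the relaxed optimum would be about 39.5, but investments are indivisible.
N + R + T + F: cost 5 + 6 + 2 + 6 = 19 ≤ 21, payoff 11 + 7 + 5 + 14 = 37.
N + U + T + F: cost 5 + 5 + 2 + 6 = 18 ≤ 21, payoff 11 + 6 + 5 + 14 = 36.
Best is N, R, T, and F with total payoff 37.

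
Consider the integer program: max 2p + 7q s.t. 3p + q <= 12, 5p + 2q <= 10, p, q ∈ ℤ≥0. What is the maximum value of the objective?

35

(p,q)=(0,5) is feasible, giving 35.
(p,q)=(0,4) is feasible, giving 28.
The best lattice point is (0,5), giving 35.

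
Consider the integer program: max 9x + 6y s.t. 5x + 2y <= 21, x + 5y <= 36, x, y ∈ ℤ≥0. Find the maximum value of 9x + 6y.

Relaxing integrality, the LP optimum is 54.39 at (x,y) = (1.43, 6.91), which is not an integer point.
(x,y)=(1,7): 5·1+2·7=19≤21, 1·1+5·7=36≤36, objective 51.
(x,y)=(2,5): 5·2+2·5=20≤21, 1·2+5·5=27≤36, objective 48.
(x,y)=(1,6): 5·1+2·6=17≤21, 1·1+5·6=31≤36, objective 45.
Maximum is 51 at (x,y)=(1,7).

51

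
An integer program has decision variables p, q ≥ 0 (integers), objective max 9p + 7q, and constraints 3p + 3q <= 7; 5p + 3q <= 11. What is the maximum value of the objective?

The continuous relaxation peaks at (2, 0.333) with value 20.33; rounding to a feasible lattice point costs some objective.
(p,q)=(2,0) is feasible, giving 18.
(p,q)=(1,1) is feasible, giving 16.
Maximum is 18 at (p,q)=(2,0).

18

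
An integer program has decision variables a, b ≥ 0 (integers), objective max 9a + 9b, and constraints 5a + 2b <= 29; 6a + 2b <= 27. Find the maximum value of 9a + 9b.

117

The continuous relaxation peaks at (0, 13.5) with value 121.50; rounding to a feasible lattice point costs some objective.
(a,b)=(0,13): 5·0+2·13=26≤29, 6·0+2·13=26≤27, objective 117.
(a,b)=(0,12): 5·0+2·12=24≤29, 6·0+2·12=24≤27, objective 108.
Maximum is 117 at (a,b)=(0,13).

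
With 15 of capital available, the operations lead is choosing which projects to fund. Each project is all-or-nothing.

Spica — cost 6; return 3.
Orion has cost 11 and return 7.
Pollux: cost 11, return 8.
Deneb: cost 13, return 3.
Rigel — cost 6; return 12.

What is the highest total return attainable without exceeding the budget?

Take Spica and Rigel: cost 6 + 6 = 12 ≤ 15, return 3 + 12 = 15.
No other feasible combination does better.

15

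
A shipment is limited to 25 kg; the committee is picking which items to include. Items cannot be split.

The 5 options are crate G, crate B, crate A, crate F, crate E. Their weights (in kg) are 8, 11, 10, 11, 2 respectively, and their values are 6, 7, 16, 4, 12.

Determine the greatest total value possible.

35

Treat it as a binary knapsack problem.
Take crate B, crate A, and crate E: weight 11 + 10 + 2 = 23 ≤ 25, value 7 + 16 + 12 = 35.
No other feasible combination does better.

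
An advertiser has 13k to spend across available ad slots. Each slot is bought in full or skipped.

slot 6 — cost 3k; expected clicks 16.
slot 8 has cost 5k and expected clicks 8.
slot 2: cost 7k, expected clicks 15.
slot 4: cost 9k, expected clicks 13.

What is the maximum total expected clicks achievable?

31

This is a 0-1 knapsack instance.
Allowing fractional choices, the relaxed optimum would be about 35.8, but ad slots are indivisible.
slot 6 + slot 2: cost 3 + 7 = 10 ≤ 13, expected clicks 16 + 15 = 31.
slot 6 + slot 4: cost 3 + 9 = 12 ≤ 13, expected clicks 16 + 13 = 29.
Best is slot 6 and slot 2 with total expected clicks 31.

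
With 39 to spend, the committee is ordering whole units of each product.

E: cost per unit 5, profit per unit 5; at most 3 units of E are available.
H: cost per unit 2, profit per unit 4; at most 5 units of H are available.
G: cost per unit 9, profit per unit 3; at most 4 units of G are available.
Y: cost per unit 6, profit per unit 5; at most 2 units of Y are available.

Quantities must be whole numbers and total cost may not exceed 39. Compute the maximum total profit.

3×E, 5×H, and 2×Y: cost 37 ≤ 39, profit 3·5 + 5·4 + 2·5 = 45.
3×E, 4×H, and 2×Y: cost 35 ≤ 39, profit 3·5 + 4·4 + 2·5 = 41.
Best is 45.

45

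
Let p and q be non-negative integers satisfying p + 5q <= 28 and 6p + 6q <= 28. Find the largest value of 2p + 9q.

Relaxing integrality, the LP optimum is 42.00 at (p,q) = (0, 4.67), which is not an integer point.
(p,q)=(0,4): 1·0+5·4=20≤28, 6·0+6·4=24≤28, objective 36.
(p,q)=(1,3): 1·1+5·3=16≤28, 6·1+6·3=24≤28, objective 29.
(p,q)=(0,3): 1·0+5·3=15≤28, 6·0+6·3=18≤28, objective 27.
No feasible integer point exceeds 36.

36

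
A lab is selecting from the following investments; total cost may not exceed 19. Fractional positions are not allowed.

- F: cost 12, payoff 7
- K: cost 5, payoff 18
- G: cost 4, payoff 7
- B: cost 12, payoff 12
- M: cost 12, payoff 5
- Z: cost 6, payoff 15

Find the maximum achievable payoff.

40

Take K, G, and Z: cost 5 + 4 + 6 = 15 ≤ 19, payoff 18 + 7 + 15 = 40.
No other feasible combination does better.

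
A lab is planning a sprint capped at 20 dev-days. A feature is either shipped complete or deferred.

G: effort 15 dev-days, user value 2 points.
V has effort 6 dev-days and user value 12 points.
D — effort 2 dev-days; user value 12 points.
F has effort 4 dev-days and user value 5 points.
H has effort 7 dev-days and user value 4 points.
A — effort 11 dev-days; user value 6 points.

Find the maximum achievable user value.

33

This is an integer program with binary decision variables.
Allowing fractional choices, the relaxed optimum would be about 33.5, but features are indivisible.
V + D + F: effort 6 + 2 + 4 = 12 ≤ 20, user value 12 + 12 + 5 = 29.
V + D + F + H: effort 6 + 2 + 4 + 7 = 19 ≤ 20, user value 12 + 12 + 5 + 4 = 33.
V + D + A: effort 6 + 2 + 11 = 19 ≤ 20, user value 12 + 12 + 6 = 30.
Best is V, D, F, and H with total user value 33.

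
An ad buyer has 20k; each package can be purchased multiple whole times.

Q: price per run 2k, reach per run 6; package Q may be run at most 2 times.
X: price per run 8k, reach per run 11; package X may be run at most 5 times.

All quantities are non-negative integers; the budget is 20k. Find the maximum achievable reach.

34

1×Q and 2×X: price 18 ≤ 20, reach 1·6 + 2·11 = 28.
2×Q and 2×X: price 20 ≤ 20, reach 2·6 + 2·11 = 34.
Best is 34.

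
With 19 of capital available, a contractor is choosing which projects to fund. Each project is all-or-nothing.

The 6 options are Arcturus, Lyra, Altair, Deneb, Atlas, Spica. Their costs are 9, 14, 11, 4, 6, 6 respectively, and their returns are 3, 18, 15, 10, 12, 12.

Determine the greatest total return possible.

Allowing fractional choices, the relaxed optimum would be about 38.1, but projects are indivisible.
Lyra + Deneb: cost 14 + 4 = 18 ≤ 19, return 18 + 10 = 28.
Deneb + Atlas + Spica: cost 4 + 6 + 6 = 16 ≤ 19, return 10 + 12 + 12 = 34.
Best is Deneb, Atlas, and Spica with total return 34.

34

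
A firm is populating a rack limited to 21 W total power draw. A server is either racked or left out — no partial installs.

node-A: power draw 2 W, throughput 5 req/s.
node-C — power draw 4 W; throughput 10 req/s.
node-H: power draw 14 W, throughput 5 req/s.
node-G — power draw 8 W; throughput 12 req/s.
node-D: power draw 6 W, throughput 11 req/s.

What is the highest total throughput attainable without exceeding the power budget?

Allowing fractional choices, the relaxed optimum would be about 38.4, but servers are indivisible.
node-C + node-G + node-D: power draw 4 + 8 + 6 = 18 ≤ 21, throughput 10 + 12 + 11 = 33.
node-A + node-C + node-G + node-D: power draw 2 + 4 + 8 + 6 = 20 ≤ 21, throughput 5 + 10 + 12 + 11 = 38.
node-A + node-G + node-D: power draw 2 + 8 + 6 = 16 ≤ 21, throughput 5 + 12 + 11 = 28.
Best is node-A, node-C, node-G, and node-D with total throughput 38.

38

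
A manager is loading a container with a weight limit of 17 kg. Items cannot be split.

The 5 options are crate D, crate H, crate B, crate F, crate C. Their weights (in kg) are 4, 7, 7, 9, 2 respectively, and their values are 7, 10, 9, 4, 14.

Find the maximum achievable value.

33

Allowing fractional choices, the relaxed optimum would be about 36.1, but items are indivisible.
crate H + crate B + crate C: weight 7 + 7 + 2 = 16 ≤ 17, value 10 + 9 + 14 = 33.
crate D + crate H + crate C: weight 4 + 7 + 2 = 13 ≤ 17, value 7 + 10 + 14 = 31.
Best is crate H, crate B, and crate C with total value 33.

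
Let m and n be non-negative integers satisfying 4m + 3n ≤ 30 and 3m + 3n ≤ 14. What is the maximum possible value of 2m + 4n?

16

Relaxing integrality, the LP optimum is 18.67 at (m,n) = (0, 4.67), which is not an integer point.
(m,n)=(0,4): 4·0+3·4=12≤30, 3·0+3·4=12≤14, objective 16.
(m,n)=(1,3): 4·1+3·3=13≤30, 3·1+3·3=12≤14, objective 14.
(m,n)=(0,3): 4·0+3·3=9≤30, 3·0+3·3=9≤14, objective 12.
The best lattice point is (0,4), giving 16.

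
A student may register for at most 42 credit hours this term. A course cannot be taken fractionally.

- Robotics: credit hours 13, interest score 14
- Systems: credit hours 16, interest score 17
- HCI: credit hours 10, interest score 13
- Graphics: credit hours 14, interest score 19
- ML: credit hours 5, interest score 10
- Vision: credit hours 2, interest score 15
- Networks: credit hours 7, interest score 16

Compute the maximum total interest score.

HCI + Graphics + ML + Vision + Networks: credit hours 10 + 14 + 5 + 2 + 7 = 38 ≤ 42, interest score 13 + 19 + 10 + 15 + 16 = 73.
Robotics + Graphics + ML + Vision + Networks: credit hours 13 + 14 + 5 + 2 + 7 = 41 ≤ 42, interest score 14 + 19 + 10 + 15 + 16 = 74.
Systems + HCI + ML + Vision + Networks: credit hours 16 + 10 + 5 + 2 + 7 = 40 ≤ 42, interest score 17 + 13 + 10 + 15 + 16 = 71.
Best is Robotics, Graphics, ML, Vision, and Networks with total interest score 74.

74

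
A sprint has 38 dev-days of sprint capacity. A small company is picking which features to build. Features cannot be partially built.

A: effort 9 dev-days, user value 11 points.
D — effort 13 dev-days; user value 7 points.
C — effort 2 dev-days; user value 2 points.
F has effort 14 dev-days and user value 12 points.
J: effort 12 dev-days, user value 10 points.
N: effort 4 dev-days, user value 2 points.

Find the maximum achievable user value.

35

Treat it as a binary knapsack problem.
Allowing fractional choices, the relaxed optimum would be about 35.5, but features are indivisible.
A + C + F + J: effort 9 + 2 + 14 + 12 = 37 ≤ 38, user value 11 + 2 + 12 + 10 = 35.
A + F + J: effort 9 + 14 + 12 = 35 ≤ 38, user value 11 + 12 + 10 = 33.
A + D + C + F: effort 9 + 13 + 2 + 14 = 38 ≤ 38, user value 11 + 7 + 2 + 12 = 32.
Best is A, C, F, and J with total user value 35.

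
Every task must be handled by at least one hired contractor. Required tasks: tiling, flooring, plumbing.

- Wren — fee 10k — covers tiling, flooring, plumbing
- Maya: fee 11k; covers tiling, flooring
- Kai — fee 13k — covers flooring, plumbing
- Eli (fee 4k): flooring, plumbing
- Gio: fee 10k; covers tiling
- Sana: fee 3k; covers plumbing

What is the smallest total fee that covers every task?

10

This is an integer covering problem.
The greedy cost-per-new-task heuristic would pick Eli and Wren for 14, but a cheaper cover exists.
Wren alone covers tiling, flooring, plumbing — every task.
Total fee: 10.
No cover costs less than 10.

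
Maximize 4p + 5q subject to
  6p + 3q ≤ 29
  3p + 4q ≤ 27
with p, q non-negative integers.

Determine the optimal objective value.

Relaxing integrality, the LP optimum is 34.33 at (p,q) = (2.33, 5), which is not an integer point.
(p,q)=(1,6) is feasible, giving 34.
(p,q)=(2,5) is feasible, giving 33.
(p,q)=(0,6) is feasible, giving 30.
(p,q)=(1,5) is feasible, giving 29.
No feasible integer point exceeds 34.

34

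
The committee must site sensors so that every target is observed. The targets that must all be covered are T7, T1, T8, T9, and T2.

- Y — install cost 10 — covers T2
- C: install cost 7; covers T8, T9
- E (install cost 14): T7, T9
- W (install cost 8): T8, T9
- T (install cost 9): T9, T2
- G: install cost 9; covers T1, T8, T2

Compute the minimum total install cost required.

23

This is a weighted set-cover instance.
Choose E and G: together they cover T7, T1, T8, T9, T2 — every target.
Total install cost: 14 + 9 = 23.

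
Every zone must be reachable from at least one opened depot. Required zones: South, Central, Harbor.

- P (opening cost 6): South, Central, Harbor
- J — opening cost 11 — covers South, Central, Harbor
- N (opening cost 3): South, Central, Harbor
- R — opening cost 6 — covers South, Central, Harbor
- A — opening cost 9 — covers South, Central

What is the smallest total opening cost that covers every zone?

This is a weighted set-cover instance.
N alone covers South, Central, Harbor — every zone.
Total opening cost: 3.
No cover costs less than 3.

3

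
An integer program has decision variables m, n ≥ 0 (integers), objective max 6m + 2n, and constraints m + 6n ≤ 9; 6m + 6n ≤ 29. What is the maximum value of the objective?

Relaxing integrality, the LP optimum is 29.00 at (m,n) = (4.83, 0), which is not an integer point.
(m,n)=(4,0): 1·4+6·0=4≤9, 6·4+6·0=24≤29, objective 24.
(m,n)=(3,1): 1·3+6·1=9≤9, 6·3+6·1=24≤29, objective 20.
No feasible integer point exceeds 24.

24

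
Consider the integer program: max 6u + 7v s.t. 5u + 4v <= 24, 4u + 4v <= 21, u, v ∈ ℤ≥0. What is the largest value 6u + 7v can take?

(u,v)=(0,5) is feasible, giving 35.
(u,v)=(1,4) is feasible, giving 34.
(u,v)=(0,4) is feasible, giving 28.
No feasible integer point exceeds 35.

35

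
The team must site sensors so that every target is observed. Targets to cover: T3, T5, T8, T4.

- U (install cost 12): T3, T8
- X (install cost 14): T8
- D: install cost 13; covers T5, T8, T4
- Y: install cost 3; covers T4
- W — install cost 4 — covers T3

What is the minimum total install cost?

This is a weighted set-cover instance.
The greedy cost-per-new-target heuristic would pick Y, W, and D for 20, but a cheaper cover exists.
Choose D and W: together they cover T3, T5, T8, T4 — every target.
Total install cost: 13 + 4 = 17.
No cover costs less than 17.

17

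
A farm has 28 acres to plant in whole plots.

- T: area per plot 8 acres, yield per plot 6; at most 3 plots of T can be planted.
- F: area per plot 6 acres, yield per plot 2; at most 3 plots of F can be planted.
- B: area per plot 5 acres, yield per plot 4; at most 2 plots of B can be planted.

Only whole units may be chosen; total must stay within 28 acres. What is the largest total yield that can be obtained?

20

2×T, 1×F, and 1×B: area 27 ≤ 28, yield 2·6 + 1·2 + 1·4 = 18.
2×T and 2×B: area 26 ≤ 28, yield 2·6 + 2·4 = 20.
Best is 20.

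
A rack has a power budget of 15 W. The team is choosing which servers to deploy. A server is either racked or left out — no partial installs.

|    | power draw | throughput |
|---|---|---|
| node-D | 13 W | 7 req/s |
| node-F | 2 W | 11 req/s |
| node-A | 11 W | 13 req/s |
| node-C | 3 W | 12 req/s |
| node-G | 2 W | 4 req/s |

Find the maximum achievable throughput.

node-F + node-A + node-G: power draw 2 + 11 + 2 = 15 ≤ 15, throughput 11 + 13 + 4 = 28.
node-F + node-C + node-G: power draw 2 + 3 + 2 = 7 ≤ 15, throughput 11 + 12 + 4 = 27.
Best is node-F, node-A, and node-G with total throughput 28.

28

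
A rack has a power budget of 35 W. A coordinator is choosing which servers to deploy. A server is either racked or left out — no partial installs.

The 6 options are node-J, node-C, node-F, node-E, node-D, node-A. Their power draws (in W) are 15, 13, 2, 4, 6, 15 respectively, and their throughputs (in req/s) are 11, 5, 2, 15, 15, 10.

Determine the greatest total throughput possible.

43

Take node-J, node-F, node-E, and node-D: power draw 15 + 2 + 4 + 6 = 27 ≤ 35, throughput 11 + 2 + 15 + 15 = 43.
No other feasible combination does better.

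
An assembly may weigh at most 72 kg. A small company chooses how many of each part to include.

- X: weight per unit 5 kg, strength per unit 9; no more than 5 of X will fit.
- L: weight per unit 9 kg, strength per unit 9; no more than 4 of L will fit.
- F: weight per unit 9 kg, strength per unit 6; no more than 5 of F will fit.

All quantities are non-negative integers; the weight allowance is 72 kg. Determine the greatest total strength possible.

Take 5×X, 4×L, and 1×F: weight 70 ≤ 72, strength 5·9 + 4·9 + 1·6 = 87.
X has the best ratio (9/5) and is taken to its limit of 5; remaining capacity is filled optimally with the others.

87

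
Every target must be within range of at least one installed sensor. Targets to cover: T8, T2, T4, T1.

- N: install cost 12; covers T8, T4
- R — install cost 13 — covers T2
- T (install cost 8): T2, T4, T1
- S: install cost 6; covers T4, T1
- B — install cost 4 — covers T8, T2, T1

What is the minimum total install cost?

10

Choose S and B: together they cover T8, T2, T4, T1 — every target.
Total install cost: 6 + 4 = 10.
No cover costs less than 10.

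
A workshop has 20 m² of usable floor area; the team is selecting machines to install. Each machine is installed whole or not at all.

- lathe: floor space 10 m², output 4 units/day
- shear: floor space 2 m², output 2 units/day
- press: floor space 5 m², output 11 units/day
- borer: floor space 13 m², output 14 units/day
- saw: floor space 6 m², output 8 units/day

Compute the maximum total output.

27

Take shear, press, and borer: floor space 2 + 5 + 13 = 20 ≤ 20, output 2 + 11 + 14 = 27.
No other feasible combination does better.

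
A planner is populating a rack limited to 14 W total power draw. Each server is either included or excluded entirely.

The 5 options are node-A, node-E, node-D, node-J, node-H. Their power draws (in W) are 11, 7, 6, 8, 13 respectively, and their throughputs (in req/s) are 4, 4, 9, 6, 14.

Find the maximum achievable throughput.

Allowing fractional choices, the relaxed optimum would be about 17.6, but servers are indivisible.
node-E + node-D: power draw 7 + 6 = 13 ≤ 14, throughput 4 + 9 = 13.
node-D + node-J: power draw 6 + 8 = 14 ≤ 14, throughput 9 + 6 = 15.
node-H: power draw 13 ≤ 14, throughput 14.
Best is node-D and node-J with total throughput 15.

15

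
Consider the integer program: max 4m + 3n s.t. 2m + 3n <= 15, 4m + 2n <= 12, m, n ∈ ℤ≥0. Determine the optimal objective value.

16

(m,n)=(1,4): 2·1+3·4=14≤15, 4·1+2·4=12≤12, objective 16.
(m,n)=(0,5): 2·0+3·5=15≤15, 4·0+2·5=10≤12, objective 15.
(m,n)=(1,3): 2·1+3·3=11≤15, 4·1+2·3=10≤12, objective 13.
No feasible integer point exceeds 16.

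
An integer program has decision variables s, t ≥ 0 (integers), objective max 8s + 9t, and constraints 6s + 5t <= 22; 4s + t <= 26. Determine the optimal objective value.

(s,t)=(0,4) is feasible, giving 36.
(s,t)=(1,3) is feasible, giving 35.
(s,t)=(0,3) is feasible, giving 27.
Maximum is 36 at (s,t)=(0,4).

36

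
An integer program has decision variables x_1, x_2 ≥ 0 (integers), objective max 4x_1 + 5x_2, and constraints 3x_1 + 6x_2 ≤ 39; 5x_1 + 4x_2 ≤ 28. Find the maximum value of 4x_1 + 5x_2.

30

(x_1,x_2)=(0,6): 3·0+6·6=36≤39, 5·0+4·6=24≤28, objective 30.
(x_1,x_2)=(1,5): 3·1+6·5=33≤39, 5·1+4·5=25≤28, objective 29.
The best lattice point is (0,6), giving 30.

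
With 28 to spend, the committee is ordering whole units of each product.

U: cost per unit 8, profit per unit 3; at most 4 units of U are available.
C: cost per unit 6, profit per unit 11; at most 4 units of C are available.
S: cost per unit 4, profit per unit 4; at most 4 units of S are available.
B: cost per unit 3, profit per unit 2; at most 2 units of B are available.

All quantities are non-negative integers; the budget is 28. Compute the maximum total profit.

This is a bounded integer knapsack.
Take 4×C and 1×S: cost 28 ≤ 28, profit 4·11 + 1·4 = 48.
C has the best ratio (11/6) and is taken to its limit of 4; remaining capacity is filled optimally with the others.

48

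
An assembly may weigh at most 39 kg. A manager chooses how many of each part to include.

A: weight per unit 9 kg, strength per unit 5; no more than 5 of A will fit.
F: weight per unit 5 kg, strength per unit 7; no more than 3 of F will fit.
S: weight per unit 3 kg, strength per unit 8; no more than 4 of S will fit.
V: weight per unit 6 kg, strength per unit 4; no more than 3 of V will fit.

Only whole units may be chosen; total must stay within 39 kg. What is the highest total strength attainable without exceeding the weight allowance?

This is a bounded integer knapsack.
S has the best ratio (8/3); taking only S gives at most 4×8 = 32 (stopped by the supply cap of 4).
Mixing does better — 3×F, 4×S, and 2×V: weight 39 ≤ 39, strength 3·7 + 4·8 + 2·4 = 61.

61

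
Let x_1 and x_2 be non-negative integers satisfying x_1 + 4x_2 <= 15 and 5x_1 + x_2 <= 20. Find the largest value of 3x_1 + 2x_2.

15

Relaxing integrality, the LP optimum is 16.05 at (x_1,x_2) = (3.42, 2.89), which is not an integer point.
(x_1,x_2)=(3,3): 1·3+4·3=15≤15, 5·3+1·3=18≤20, objective 15.
(x_1,x_2)=(3,2): 1·3+4·2=11≤15, 5·3+1·2=17≤20, objective 13.
(x_1,x_2)=(2,3): 1·2+4·3=14≤15, 5·2+1·3=13≤20, objective 12.
Maximum is 15 at (x_1,x_2)=(3,3).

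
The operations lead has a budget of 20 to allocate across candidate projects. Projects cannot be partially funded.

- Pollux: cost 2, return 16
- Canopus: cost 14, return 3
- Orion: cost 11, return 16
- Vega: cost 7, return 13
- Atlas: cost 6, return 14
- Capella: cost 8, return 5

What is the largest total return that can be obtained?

Allowing fractional choices, the relaxed optimum would be about 50.3, but projects are indivisible.
Pollux + Orion + Atlas: cost 2 + 11 + 6 = 19 ≤ 20, return 16 + 16 + 14 = 46.
Pollux + Orion + Vega: cost 2 + 11 + 7 = 20 ≤ 20, return 16 + 16 + 13 = 45.
Pollux + Vega + Atlas: cost 2 + 7 + 6 = 15 ≤ 20, return 16 + 13 + 14 = 43.
Best is Pollux, Orion, and Atlas with total return 46.

46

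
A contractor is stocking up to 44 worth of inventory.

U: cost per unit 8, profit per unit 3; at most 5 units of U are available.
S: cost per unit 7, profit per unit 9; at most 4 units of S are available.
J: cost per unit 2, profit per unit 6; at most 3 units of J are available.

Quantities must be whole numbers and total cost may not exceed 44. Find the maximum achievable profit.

57

This is a bounded integer knapsack.
Take 1×U, 4×S, and 3×J: cost 42 ≤ 44, profit 1·3 + 4·9 + 3·6 = 57.
J has the best ratio (6/2) and is taken to its limit of 3; remaining capacity is filled optimally with the others.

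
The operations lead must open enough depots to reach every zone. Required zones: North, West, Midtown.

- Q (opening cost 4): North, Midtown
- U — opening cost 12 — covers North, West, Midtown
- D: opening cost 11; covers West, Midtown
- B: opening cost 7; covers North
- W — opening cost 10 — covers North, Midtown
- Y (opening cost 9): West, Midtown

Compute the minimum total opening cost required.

U alone covers North, West, Midtown — every zone.
Total opening cost: 12.

12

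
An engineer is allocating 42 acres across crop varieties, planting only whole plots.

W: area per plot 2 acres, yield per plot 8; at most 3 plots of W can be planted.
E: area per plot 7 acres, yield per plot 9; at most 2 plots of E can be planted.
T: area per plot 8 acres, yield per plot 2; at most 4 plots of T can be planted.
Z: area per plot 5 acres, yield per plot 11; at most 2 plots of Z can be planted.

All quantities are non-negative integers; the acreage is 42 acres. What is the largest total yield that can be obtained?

3×W, 2×E, and 2×Z: area 30 ≤ 42, yield 3·8 + 2·9 + 2·11 = 64.
3×W, 2×E, 1×T, and 2×Z: area 38 ≤ 42, yield 3·8 + 2·9 + 1·2 + 2·11 = 66.
Best is 66.

66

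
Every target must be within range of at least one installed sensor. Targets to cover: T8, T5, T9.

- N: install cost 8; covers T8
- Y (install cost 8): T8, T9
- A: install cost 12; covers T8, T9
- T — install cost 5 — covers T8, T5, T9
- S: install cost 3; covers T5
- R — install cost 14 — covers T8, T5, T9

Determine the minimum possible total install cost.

5

T alone covers T8, T5, T9 — every target.
Total install cost: 5.
No cover costs less than 5.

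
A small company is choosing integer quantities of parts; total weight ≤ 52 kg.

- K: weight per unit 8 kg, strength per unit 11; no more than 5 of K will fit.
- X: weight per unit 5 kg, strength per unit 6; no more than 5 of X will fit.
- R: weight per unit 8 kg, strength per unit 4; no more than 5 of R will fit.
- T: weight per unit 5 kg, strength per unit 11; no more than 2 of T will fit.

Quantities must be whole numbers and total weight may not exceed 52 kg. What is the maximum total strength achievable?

78

4×K, 2×X, and 2×T: weight 52 ≤ 52, strength 4·11 + 2·6 + 2·11 = 78.
5×K and 2×T: weight 50 ≤ 52, strength 5·11 + 2·11 = 77.
Best is 78.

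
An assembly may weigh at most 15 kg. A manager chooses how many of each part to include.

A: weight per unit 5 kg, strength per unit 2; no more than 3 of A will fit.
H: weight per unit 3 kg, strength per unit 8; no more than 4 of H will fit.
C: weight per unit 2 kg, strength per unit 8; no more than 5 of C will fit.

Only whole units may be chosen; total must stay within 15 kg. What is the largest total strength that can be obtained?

This is a bounded integer knapsack.
2×H and 4×C: weight 14 ≤ 15, strength 2·8 + 4·8 = 48.
1×H and 5×C: weight 13 ≤ 15, strength 1·8 + 5·8 = 48.
Best is 48.

48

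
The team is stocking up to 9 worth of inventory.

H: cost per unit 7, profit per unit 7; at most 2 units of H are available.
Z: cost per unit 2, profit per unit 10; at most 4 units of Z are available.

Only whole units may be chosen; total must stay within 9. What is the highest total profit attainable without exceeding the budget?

40

Z has the best ratio (10/2); taking only Z gives at most 4×10 = 40 (stopped by the cost limit).
Optimal: 4×Z: cost 8 ≤ 9, profit 4·10 = 40.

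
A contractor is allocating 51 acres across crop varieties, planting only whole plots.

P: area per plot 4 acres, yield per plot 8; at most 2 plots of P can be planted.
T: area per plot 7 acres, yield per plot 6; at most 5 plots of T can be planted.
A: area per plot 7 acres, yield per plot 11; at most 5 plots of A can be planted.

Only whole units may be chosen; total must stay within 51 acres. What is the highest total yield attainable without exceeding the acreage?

77

This is a bounded integer knapsack.
P has the best ratio (8/4); taking only P gives at most 2×8 = 16 (stopped by the supply cap of 2).
Mixing does better — 2×P, 1×T, and 5×A: area 50 ≤ 51, yield 2·8 + 1·6 + 5·11 = 77.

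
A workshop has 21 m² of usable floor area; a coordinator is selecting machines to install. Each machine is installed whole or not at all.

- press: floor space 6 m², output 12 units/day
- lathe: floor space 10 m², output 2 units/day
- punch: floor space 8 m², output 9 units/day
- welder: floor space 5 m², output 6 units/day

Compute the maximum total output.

27

Treat it as a binary knapsack problem.
Allowing fractional choices, the relaxed optimum would be about 27.4, but machines are indivisible.
press + punch + welder: floor space 6 + 8 + 5 = 19 ≤ 21, output 12 + 9 + 6 = 27.
press + punch: floor space 6 + 8 = 14 ≤ 21, output 12 + 9 = 21.
Best is press, punch, and welder with total output 27.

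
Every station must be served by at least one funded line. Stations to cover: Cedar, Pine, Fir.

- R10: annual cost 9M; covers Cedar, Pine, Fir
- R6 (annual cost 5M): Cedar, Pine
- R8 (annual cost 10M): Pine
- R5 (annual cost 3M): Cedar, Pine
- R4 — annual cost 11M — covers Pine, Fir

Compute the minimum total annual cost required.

9

The greedy cost-per-new-station heuristic would pick R5 and R10 for 12, but a cheaper cover exists.
R10 alone covers Cedar, Pine, Fir — every station.
Total annual cost: 9.
No cover costs less than 9.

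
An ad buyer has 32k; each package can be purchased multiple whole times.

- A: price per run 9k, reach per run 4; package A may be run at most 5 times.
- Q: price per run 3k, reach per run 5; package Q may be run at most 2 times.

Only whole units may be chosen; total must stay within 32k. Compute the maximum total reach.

Q has the best ratio (5/3); taking only Q gives at most 2×5 = 10 (stopped by the supply cap of 2).
Mixing does better — 2×A and 2×Q: price 24 ≤ 32, reach 2·4 + 2·5 = 18.

18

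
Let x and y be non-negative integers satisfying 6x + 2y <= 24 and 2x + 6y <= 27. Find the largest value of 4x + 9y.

40

The continuous relaxation peaks at (2.81, 3.56) with value 43.31; rounding to a feasible lattice point costs some objective.
(x,y)=(1,4): 6·1+2·4=14≤24, 2·1+6·4=26≤27, objective 40.
(x,y)=(3,3): 6·3+2·3=24≤24, 2·3+6·3=24≤27, objective 39.
No feasible integer point exceeds 40.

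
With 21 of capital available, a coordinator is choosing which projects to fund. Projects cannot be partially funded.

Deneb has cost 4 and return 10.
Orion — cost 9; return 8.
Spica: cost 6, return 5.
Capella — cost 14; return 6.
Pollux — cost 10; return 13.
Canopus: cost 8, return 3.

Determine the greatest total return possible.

28

Allowing fractional choices, the relaxed optimum would be about 29.2, but projects are indivisible.
Deneb + Pollux: cost 4 + 10 = 14 ≤ 21, return 10 + 13 = 23.
Deneb + Spica + Pollux: cost 4 + 6 + 10 = 20 ≤ 21, return 10 + 5 + 13 = 28.
Best is Deneb, Spica, and Pollux with total return 28.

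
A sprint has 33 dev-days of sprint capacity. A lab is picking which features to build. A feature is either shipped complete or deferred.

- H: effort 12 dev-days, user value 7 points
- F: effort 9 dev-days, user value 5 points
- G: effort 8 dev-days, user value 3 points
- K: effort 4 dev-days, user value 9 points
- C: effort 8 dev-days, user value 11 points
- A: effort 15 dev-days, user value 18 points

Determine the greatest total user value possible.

Allowing fractional choices, the relaxed optimum would be about 41.5, but features are indivisible.
F + C + A: effort 9 + 8 + 15 = 32 ≤ 33, user value 5 + 11 + 18 = 34.
K + C + A: effort 4 + 8 + 15 = 27 ≤ 33, user value 9 + 11 + 18 = 38.
H + K + A: effort 12 + 4 + 15 = 31 ≤ 33, user value 7 + 9 + 18 = 34.
Best is K, C, and A with total user value 38.

38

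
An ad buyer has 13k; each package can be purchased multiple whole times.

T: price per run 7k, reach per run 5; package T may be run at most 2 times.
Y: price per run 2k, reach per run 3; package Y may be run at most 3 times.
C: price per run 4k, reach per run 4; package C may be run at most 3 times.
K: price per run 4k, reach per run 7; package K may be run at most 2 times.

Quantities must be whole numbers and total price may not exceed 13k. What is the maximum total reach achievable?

Take 2×Y and 2×K: price 12 ≤ 13, reach 2·3 + 2·7 = 20.
K has the best ratio (7/4) and is taken to its limit of 2; remaining capacity is filled optimally with the others.

20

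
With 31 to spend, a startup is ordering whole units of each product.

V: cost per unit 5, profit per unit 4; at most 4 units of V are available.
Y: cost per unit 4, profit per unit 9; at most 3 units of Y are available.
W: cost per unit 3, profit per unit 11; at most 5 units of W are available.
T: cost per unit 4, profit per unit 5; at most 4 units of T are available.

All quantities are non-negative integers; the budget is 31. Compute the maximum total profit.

2×Y, 5×W, and 2×T: cost 31 ≤ 31, profit 2·9 + 5·11 + 2·5 = 83.
3×Y, 5×W, and 1×T: cost 31 ≤ 31, profit 3·9 + 5·11 + 1·5 = 87.
Best is 87.

87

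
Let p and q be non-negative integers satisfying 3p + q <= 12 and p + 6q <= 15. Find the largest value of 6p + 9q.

36

(p,q)=(3,2): 3·3+1·2=11≤12, 1·3+6·2=15≤15, objective 36.
(p,q)=(2,2): 3·2+1·2=8≤12, 1·2+6·2=14≤15, objective 30.
(p,q)=(3,1): 3·3+1·1=10≤12, 1·3+6·1=9≤15, objective 27.
(p,q)=(4,0): 3·4+1·0=12≤12, 1·4+6·0=4≤15, objective 24.
The best lattice point is (3,2), giving 36.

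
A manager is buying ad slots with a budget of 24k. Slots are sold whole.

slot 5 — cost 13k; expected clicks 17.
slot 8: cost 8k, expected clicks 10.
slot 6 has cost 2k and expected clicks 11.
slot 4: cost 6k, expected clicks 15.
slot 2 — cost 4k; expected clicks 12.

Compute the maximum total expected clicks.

This is an integer program with binary decision variables.
Take slot 8, slot 6, slot 4, and slot 2: cost 8 + 2 + 6 + 4 = 20 ≤ 24, expected clicks 10 + 11 + 15 + 12 = 48.
No other feasible combination does better.

48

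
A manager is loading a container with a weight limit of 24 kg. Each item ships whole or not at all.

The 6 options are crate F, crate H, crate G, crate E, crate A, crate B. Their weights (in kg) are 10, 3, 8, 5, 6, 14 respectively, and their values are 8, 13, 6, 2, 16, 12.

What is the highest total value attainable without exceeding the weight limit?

Allowing fractional choices, the relaxed optimum would be about 41.8, but items are indivisible.
crate F + crate H + crate A: weight 10 + 3 + 6 = 19 ≤ 24, value 8 + 13 + 16 = 37.
crate F + crate H + crate E + crate A: weight 10 + 3 + 5 + 6 = 24 ≤ 24, value 8 + 13 + 2 + 16 = 39.
crate H + crate A + crate B: weight 3 + 6 + 14 = 23 ≤ 24, value 13 + 16 + 12 = 41.
Best is crate H, crate A, and crate B with total value 41.

41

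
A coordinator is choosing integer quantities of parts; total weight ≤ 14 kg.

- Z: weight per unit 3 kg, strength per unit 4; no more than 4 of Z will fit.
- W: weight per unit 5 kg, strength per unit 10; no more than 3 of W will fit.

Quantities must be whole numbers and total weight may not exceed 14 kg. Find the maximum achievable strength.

24

This is a bounded integer knapsack.
Take 1×Z and 2×W: weight 13 ≤ 14, strength 1·4 + 2·10 = 24.
No other integer combination yields more.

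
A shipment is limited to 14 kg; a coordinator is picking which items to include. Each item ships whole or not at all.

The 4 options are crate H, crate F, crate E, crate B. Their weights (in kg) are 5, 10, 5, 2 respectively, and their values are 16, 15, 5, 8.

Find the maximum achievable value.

This is an integer program with binary decision variables.
crate H + crate E + crate B: weight 5 + 5 + 2 = 12 ≤ 14, value 16 + 5 + 8 = 29.
crate H + crate B: weight 5 + 2 = 7 ≤ 14, value 16 + 8 = 24.
Best is crate H, crate E, and crate B with total value 29.

29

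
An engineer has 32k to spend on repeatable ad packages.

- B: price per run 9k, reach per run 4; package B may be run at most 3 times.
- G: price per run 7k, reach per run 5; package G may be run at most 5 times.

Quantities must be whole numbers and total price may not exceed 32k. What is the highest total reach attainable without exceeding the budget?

4×G: price 28 ≤ 32, reach 4·5 = 20.
1×B and 3×G: price 30 ≤ 32, reach 1·4 + 3·5 = 19.
Best is 20.

20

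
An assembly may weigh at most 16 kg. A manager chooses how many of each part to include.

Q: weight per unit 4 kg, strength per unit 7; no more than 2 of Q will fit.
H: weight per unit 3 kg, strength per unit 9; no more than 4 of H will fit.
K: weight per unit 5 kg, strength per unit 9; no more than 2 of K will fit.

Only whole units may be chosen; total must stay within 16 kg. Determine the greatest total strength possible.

43

1×Q and 4×H: weight 16 ≤ 16, strength 1·7 + 4·9 = 43.
2×H and 2×K: weight 16 ≤ 16, strength 2·9 + 2·9 = 36.
Best is 43.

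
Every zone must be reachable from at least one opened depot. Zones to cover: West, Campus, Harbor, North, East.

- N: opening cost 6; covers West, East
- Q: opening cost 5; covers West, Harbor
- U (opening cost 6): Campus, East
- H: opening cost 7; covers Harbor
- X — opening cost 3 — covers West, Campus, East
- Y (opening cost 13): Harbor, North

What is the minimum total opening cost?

This is an integer covering problem.
The greedy cost-per-new-zone heuristic would pick X, Q, and Y for 21, but a cheaper cover exists.
Choose X and Y: together they cover West, Campus, Harbor, North, East — every zone.
Total opening cost: 3 + 13 = 16.
No cover costs less than 16.

16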